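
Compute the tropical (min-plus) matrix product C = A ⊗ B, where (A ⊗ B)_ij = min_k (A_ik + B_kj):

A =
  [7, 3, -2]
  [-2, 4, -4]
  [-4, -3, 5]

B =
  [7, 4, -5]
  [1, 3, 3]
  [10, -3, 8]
A ⊗ B =
  [4, -5, 2]
  [5, -7, -7]
  [-2, 0, -9]

Apply the min-plus product entry-by-entry:
  C[0][0] = min over k of (A[0][0] + B[0][0] = 7 + 7 = 14, A[0][1] + B[1][0] = 3 + 1 = 4, A[0][2] + B[2][0] = -2 + 10 = 8) = 4 (attained at k = 1)
  C[0][1] = min over k of (A[0][0] + B[0][1] = 7 + 4 = 11, A[0][1] + B[1][1] = 3 + 3 = 6, A[0][2] + B[2][1] = -2 + -3 = -5) = -5 (attained at k = 2)
  C[0][2] = min over k of (A[0][0] + B[0][2] = 7 + -5 = 2, A[0][1] + B[1][2] = 3 + 3 = 6, A[0][2] + B[2][2] = -2 + 8 = 6) = 2 (attained at k = 0)
  C[1][0] = min over k of (A[1][0] + B[0][0] = -2 + 7 = 5, A[1][1] + B[1][0] = 4 + 1 = 5, A[1][2] + B[2][0] = -4 + 10 = 6) = 5 (attained at k = 0)
  C[1][1] = min over k of (A[1][0] + B[0][1] = -2 + 4 = 2, A[1][1] + B[1][1] = 4 + 3 = 7, A[1][2] + B[2][1] = -4 + -3 = -7) = -7 (attained at k = 2)
  C[1][2] = min over k of (A[1][0] + B[0][2] = -2 + -5 = -7, A[1][1] + B[1][2] = 4 + 3 = 7, A[1][2] + B[2][2] = -4 + 8 = 4) = -7 (attained at k = 0)
  C[2][0] = min over k of (A[2][0] + B[0][0] = -4 + 7 = 3, A[2][1] + B[1][0] = -3 + 1 = -2, A[2][2] + B[2][0] = 5 + 10 = 15) = -2 (attained at k = 1)
  C[2][1] = min over k of (A[2][0] + B[0][1] = -4 + 4 = 0, A[2][1] + B[1][1] = -3 + 3 = 0, A[2][2] + B[2][1] = 5 + -3 = 2) = 0 (attained at k = 0)
  C[2][2] = min over k of (A[2][0] + B[0][2] = -4 + -5 = -9, A[2][1] + B[1][2] = -3 + 3 = 0, A[2][2] + B[2][2] = 5 + 8 = 13) = -9 (attained at k = 0)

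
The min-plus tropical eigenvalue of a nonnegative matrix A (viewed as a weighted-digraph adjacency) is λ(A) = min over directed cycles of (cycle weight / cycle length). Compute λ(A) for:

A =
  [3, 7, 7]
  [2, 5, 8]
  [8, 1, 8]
λ(A) = 3

Enumerate directed cycles and compute their means (weight / length). Sample:
  cycle 0 → 0: weight = 3, length = 1, mean = 3/1 ≈ 3.000
  cycle 1 → 1: weight = 5, length = 1, mean = 5/1 ≈ 5.000
  cycle 2 → 2: weight = 8, length = 1, mean = 8/1 ≈ 8.000
  cycle 0 → 1 → 0: weight = 9, length = 2, mean = 9/2 ≈ 4.500
  cycle 0 → 2 → 0: weight = 15, length = 2, mean = 15/2 ≈ 7.500
  cycle 1 → 0 → 1: weight = 9, length = 2, mean = 9/2 ≈ 4.500
Minimum mean = 3.000, attained e.g. along the cycle 0 → 0 with weight 3 and length 1. So λ(A) = 3/1 = 3.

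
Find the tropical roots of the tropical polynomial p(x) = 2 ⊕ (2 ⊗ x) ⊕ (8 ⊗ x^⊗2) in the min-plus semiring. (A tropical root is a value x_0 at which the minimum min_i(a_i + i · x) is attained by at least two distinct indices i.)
Roots: {-6, 0}

Each tropical root is a break point of the lower envelope of the lines y = a_i + i · x (there are 3 lines, with slopes 0, 1, ..., 2). Only the lines that attain the minimum somewhere contribute to roots; other lines are dominated. Here the surviving (envelope) indices are i = 2, i = 1, i = 0.
Intersections between consecutive envelope lines give the roots: for adjacent envelope indices i < j the intersection is x = (a_i − a_j) / (j − i). Reading off the sorted break points: {-6, 0}.
Verification: at each break x_0, at least two indices attain the minimum of min_i(a_i + i · x_0).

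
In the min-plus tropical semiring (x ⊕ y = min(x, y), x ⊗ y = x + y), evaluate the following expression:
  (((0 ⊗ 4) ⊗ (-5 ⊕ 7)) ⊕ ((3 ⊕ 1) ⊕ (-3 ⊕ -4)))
(((0 ⊗ 4) ⊗ (-5 ⊕ 7)) ⊕ ((3 ⊕ 1) ⊕ (-3 ⊕ -4))) = -4

Expand innermost to outermost. Recall ⊕ takes the minimum of its arguments and ⊗ takes their sum. Working out the expression (((0 ⊗ 4) ⊗ (-5 ⊕ 7)) ⊕ ((3 ⊕ 1) ⊕ (-3 ⊕ -4))) gives -4.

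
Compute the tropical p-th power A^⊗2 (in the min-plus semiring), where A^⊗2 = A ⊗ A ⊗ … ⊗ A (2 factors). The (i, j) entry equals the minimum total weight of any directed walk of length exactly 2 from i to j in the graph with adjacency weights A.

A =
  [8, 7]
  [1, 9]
A^⊗2 =
  [8, 15]
  [9, 8]

Each entry (A^⊗2)_ij equals the minimum over all length-2 walks i = v_0 → v_1 → … → v_2 = j of Σ_t A[v_t][v_{t+1}]. For example, for (i, j) = (0, 1) we minimise over 2 possible intermediate vertex sequences; the minimum is 15, attained along the walk 0 → 0 → 1.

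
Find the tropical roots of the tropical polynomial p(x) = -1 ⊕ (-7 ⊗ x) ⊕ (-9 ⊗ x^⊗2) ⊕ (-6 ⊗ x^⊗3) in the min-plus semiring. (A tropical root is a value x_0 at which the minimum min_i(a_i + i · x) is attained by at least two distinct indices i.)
Roots: {-3, 2, 6}

Each tropical root is a break point of the lower envelope of the lines y = a_i + i · x (there are 4 lines, with slopes 0, 1, ..., 3). Only the lines that attain the minimum somewhere contribute to roots; other lines are dominated. Here the surviving (envelope) indices are i = 3, i = 2, i = 1, i = 0.
Intersections between consecutive envelope lines give the roots: for adjacent envelope indices i < j the intersection is x = (a_i − a_j) / (j − i). Reading off the sorted break points: {-3, 2, 6}.
Verification: at each break x_0, at least two indices attain the minimum of min_i(a_i + i · x_0).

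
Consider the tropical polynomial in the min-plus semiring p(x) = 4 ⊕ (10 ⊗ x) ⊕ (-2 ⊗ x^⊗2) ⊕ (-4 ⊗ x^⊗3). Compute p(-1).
p(-1) = -7

A tropical monomial a ⊗ x^⊗i evaluates to a + i · x. Evaluating each term at x = -1:
  Term 0 contributes 4 + 0 · -1 = 4
  Term 1 contributes 10 + 1 · -1 = 9
  Term 2 contributes -2 + 2 · -1 = -4
  Term 3 contributes -4 + 3 · -1 = -7
p(-1) = ⊕ of these = min[4, 9, -4, -7] = -7.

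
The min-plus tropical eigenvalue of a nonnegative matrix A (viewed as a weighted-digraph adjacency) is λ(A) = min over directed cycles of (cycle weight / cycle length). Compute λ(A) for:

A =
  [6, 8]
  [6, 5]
λ(A) = 5

Enumerate directed cycles and compute their means (weight / length). Sample:
  cycle 0 → 0: weight = 6, length = 1, mean = 6/1 ≈ 6.000
  cycle 1 → 1: weight = 5, length = 1, mean = 5/1 ≈ 5.000
  cycle 0 → 1 → 0: weight = 14, length = 2, mean = 14/2 ≈ 7.000
  cycle 1 → 0 → 1: weight = 14, length = 2, mean = 14/2 ≈ 7.000
Minimum mean = 5.000, attained e.g. along the cycle 1 → 1 with weight 5 and length 1. So λ(A) = 5/1 = 5.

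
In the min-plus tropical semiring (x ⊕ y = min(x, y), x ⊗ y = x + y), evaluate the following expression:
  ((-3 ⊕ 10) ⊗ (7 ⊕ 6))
((-3 ⊕ 10) ⊗ (7 ⊕ 6)) = 3

Expand innermost to outermost. Recall ⊕ takes the minimum of its arguments and ⊗ takes their sum. Working out the expression ((-3 ⊕ 10) ⊗ (7 ⊕ 6)) gives 3.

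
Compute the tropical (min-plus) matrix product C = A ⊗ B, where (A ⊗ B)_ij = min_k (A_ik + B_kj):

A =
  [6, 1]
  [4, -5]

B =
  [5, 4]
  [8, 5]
A ⊗ B =
  [9, 6]
  [3, 0]

Apply the min-plus product entry-by-entry:
  C[0][0] = min over k of (A[0][0] + B[0][0] = 6 + 5 = 11, A[0][1] + B[1][0] = 1 + 8 = 9) = 9 (attained at k = 1)
  C[0][1] = min over k of (A[0][0] + B[0][1] = 6 + 4 = 10, A[0][1] + B[1][1] = 1 + 5 = 6) = 6 (attained at k = 1)
  C[1][0] = min over k of (A[1][0] + B[0][0] = 4 + 5 = 9, A[1][1] + B[1][0] = -5 + 8 = 3) = 3 (attained at k = 1)
  C[1][1] = min over k of (A[1][0] + B[0][1] = 4 + 4 = 8, A[1][1] + B[1][1] = -5 + 5 = 0) = 0 (attained at k = 1)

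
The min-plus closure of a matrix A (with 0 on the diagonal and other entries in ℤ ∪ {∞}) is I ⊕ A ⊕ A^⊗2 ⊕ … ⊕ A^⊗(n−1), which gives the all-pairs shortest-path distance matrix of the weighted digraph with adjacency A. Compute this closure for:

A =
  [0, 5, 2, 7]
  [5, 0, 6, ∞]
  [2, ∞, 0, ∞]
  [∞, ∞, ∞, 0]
Closure =
  [0, 5, 2, 7]
  [5, 0, 6, 12]
  [2, 7, 0, 9]
  [∞, ∞, ∞, 0]

This is the Floyd-Warshall all-pairs shortest-path computation. For each intermediate vertex k = 0, 1, …, 3, update dist[i][j] ← min(dist[i][j], dist[i][k] + dist[k][j]). The final matrix gives, for each (i, j), the minimum total weight of any directed path from i to j (possibly empty when i = j).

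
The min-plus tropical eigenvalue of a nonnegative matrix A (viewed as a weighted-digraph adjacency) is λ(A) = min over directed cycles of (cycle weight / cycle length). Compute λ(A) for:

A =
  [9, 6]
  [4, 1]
λ(A) = 1

Enumerate directed cycles and compute their means (weight / length). Sample:
  cycle 0 → 0: weight = 9, length = 1, mean = 9/1 ≈ 9.000
  cycle 1 → 1: weight = 1, length = 1, mean = 1/1 ≈ 1.000
  cycle 0 → 1 → 0: weight = 10, length = 2, mean = 10/2 ≈ 5.000
  cycle 1 → 0 → 1: weight = 10, length = 2, mean = 10/2 ≈ 5.000
Minimum mean = 1.000, attained e.g. along the cycle 1 → 1 with weight 1 and length 1. So λ(A) = 1/1 = 1.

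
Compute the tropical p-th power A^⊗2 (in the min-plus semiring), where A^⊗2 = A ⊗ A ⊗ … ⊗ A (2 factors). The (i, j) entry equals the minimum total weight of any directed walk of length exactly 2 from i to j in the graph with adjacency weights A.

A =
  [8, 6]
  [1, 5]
A^⊗2 =
  [7, 11]
  [6, 7]

Each entry (A^⊗2)_ij equals the minimum over all length-2 walks i = v_0 → v_1 → … → v_2 = j of Σ_t A[v_t][v_{t+1}]. For example, for (i, j) = (0, 1) we minimise over 2 possible intermediate vertex sequences; the minimum is 11, attained along the walk 0 → 1 → 1.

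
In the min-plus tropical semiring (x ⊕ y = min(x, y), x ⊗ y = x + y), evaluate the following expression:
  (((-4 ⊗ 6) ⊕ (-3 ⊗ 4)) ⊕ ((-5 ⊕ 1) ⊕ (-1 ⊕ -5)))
(((-4 ⊗ 6) ⊕ (-3 ⊗ 4)) ⊕ ((-5 ⊕ 1) ⊕ (-1 ⊕ -5))) = -5

Expand innermost to outermost. Recall ⊕ takes the minimum of its arguments and ⊗ takes their sum. Working out the expression (((-4 ⊗ 6) ⊕ (-3 ⊗ 4)) ⊕ ((-5 ⊕ 1) ⊕ (-1 ⊕ -5))) gives -5.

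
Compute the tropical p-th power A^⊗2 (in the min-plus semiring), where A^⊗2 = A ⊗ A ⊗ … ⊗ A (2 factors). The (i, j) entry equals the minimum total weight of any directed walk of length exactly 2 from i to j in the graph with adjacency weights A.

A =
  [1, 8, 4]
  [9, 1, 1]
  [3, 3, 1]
A^⊗2 =
  [2, 7, 5]
  [4, 2, 2]
  [4, 4, 2]

Each entry (A^⊗2)_ij equals the minimum over all length-2 walks i = v_0 → v_1 → … → v_2 = j of Σ_t A[v_t][v_{t+1}]. For example, for (i, j) = (0, 2) we minimise over 3 possible intermediate vertex sequences; the minimum is 5, attained along the walk 0 → 0 → 2.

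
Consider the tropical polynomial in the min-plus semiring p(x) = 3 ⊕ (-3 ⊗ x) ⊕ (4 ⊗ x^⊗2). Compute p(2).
p(2) = -1

A tropical monomial a ⊗ x^⊗i evaluates to a + i · x. Evaluating each term at x = 2:
  Term 0 contributes 3 + 0 · 2 = 3
  Term 1 contributes -3 + 1 · 2 = -1
  Term 2 contributes 4 + 2 · 2 = 8
p(2) = ⊕ of these = min[3, -1, 8] = -1.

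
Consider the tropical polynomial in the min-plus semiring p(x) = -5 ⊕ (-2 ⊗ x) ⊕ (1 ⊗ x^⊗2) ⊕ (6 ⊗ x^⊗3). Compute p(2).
p(2) = -5

A tropical monomial a ⊗ x^⊗i evaluates to a + i · x. Evaluating each term at x = 2:
  Term 0 contributes -5 + 0 · 2 = -5
  Term 1 contributes -2 + 1 · 2 = 0
  Term 2 contributes 1 + 2 · 2 = 5
  Term 3 contributes 6 + 3 · 2 = 12
p(2) = ⊕ of these = min[-5, 0, 5, 12] = -5.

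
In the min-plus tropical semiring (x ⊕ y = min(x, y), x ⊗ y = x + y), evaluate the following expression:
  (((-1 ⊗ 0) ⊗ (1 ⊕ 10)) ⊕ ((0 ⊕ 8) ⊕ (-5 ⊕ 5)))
(((-1 ⊗ 0) ⊗ (1 ⊕ 10)) ⊕ ((0 ⊕ 8) ⊕ (-5 ⊕ 5))) = -5

Expand innermost to outermost. Recall ⊕ takes the minimum of its arguments and ⊗ takes their sum. Working out the expression (((-1 ⊗ 0) ⊗ (1 ⊕ 10)) ⊕ ((0 ⊕ 8) ⊕ (-5 ⊕ 5))) gives -5.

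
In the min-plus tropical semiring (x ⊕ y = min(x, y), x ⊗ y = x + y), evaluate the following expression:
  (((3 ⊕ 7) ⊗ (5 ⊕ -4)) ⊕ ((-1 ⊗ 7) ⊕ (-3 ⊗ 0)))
(((3 ⊕ 7) ⊗ (5 ⊕ -4)) ⊕ ((-1 ⊗ 7) ⊕ (-3 ⊗ 0))) = -3

Expand innermost to outermost. Recall ⊕ takes the minimum of its arguments and ⊗ takes their sum. Working out the expression (((3 ⊕ 7) ⊗ (5 ⊕ -4)) ⊕ ((-1 ⊗ 7) ⊕ (-3 ⊗ 0))) gives -3.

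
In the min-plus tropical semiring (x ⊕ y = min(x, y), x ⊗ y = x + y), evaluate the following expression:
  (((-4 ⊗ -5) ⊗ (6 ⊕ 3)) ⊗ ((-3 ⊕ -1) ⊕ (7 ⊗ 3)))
(((-4 ⊗ -5) ⊗ (6 ⊕ 3)) ⊗ ((-3 ⊕ -1) ⊕ (7 ⊗ 3))) = -9

Expand innermost to outermost. Recall ⊕ takes the minimum of its arguments and ⊗ takes their sum. Working out the expression (((-4 ⊗ -5) ⊗ (6 ⊕ 3)) ⊗ ((-3 ⊕ -1) ⊕ (7 ⊗ 3))) gives -9.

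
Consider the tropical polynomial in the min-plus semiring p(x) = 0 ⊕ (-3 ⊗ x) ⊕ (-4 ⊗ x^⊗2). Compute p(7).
p(7) = 0

A tropical monomial a ⊗ x^⊗i evaluates to a + i · x. Evaluating each term at x = 7:
  Term 0 contributes 0 + 0 · 7 = 0
  Term 1 contributes -3 + 1 · 7 = 4
  Term 2 contributes -4 + 2 · 7 = 10
p(7) = ⊕ of these = min[0, 4, 10] = 0.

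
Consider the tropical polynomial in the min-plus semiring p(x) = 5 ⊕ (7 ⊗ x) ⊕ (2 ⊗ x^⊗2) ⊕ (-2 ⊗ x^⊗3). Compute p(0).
p(0) = -2

A tropical monomial a ⊗ x^⊗i evaluates to a + i · x. Evaluating each term at x = 0:
  Term 0 contributes 5 + 0 · 0 = 5
  Term 1 contributes 7 + 1 · 0 = 7
  Term 2 contributes 2 + 2 · 0 = 2
  Term 3 contributes -2 + 3 · 0 = -2
p(0) = ⊕ of these = min[5, 7, 2, -2] = -2.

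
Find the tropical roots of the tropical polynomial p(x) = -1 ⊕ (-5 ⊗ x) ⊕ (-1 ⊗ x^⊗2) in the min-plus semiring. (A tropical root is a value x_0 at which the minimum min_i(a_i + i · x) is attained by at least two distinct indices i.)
Roots: {-4, 4}

Each tropical root is a break point of the lower envelope of the lines y = a_i + i · x (there are 3 lines, with slopes 0, 1, ..., 2). Only the lines that attain the minimum somewhere contribute to roots; other lines are dominated. Here the surviving (envelope) indices are i = 2, i = 1, i = 0.
Intersections between consecutive envelope lines give the roots: for adjacent envelope indices i < j the intersection is x = (a_i − a_j) / (j − i). Reading off the sorted break points: {-4, 4}.
Verification: at each break x_0, at least two indices attain the minimum of min_i(a_i + i · x_0).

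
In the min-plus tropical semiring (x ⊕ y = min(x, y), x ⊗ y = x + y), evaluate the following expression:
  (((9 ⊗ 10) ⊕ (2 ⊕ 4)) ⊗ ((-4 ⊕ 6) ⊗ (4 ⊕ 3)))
(((9 ⊗ 10) ⊕ (2 ⊕ 4)) ⊗ ((-4 ⊕ 6) ⊗ (4 ⊕ 3))) = 1

Expand innermost to outermost. Recall ⊕ takes the minimum of its arguments and ⊗ takes their sum. Working out the expression (((9 ⊗ 10) ⊕ (2 ⊕ 4)) ⊗ ((-4 ⊕ 6) ⊗ (4 ⊕ 3))) gives 1.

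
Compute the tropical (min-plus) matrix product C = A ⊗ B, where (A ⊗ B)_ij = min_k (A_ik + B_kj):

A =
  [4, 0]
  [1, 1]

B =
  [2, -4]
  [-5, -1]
A ⊗ B =
  [-5, -1]
  [-4, -3]

Apply the min-plus product entry-by-entry:
  C[0][0] = min over k of (A[0][0] + B[0][0] = 4 + 2 = 6, A[0][1] + B[1][0] = 0 + -5 = -5) = -5 (attained at k = 1)
  C[0][1] = min over k of (A[0][0] + B[0][1] = 4 + -4 = 0, A[0][1] + B[1][1] = 0 + -1 = -1) = -1 (attained at k = 1)
  C[1][0] = min over k of (A[1][0] + B[0][0] = 1 + 2 = 3, A[1][1] + B[1][0] = 1 + -5 = -4) = -4 (attained at k = 1)
  C[1][1] = min over k of (A[1][0] + B[0][1] = 1 + -4 = -3, A[1][1] + B[1][1] = 1 + -1 = 0) = -3 (attained at k = 0)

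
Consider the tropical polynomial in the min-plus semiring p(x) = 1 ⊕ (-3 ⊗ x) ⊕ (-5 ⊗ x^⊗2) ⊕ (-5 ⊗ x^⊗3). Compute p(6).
p(6) = 1

A tropical monomial a ⊗ x^⊗i evaluates to a + i · x. Evaluating each term at x = 6:
  Term 0 contributes 1 + 0 · 6 = 1
  Term 1 contributes -3 + 1 · 6 = 3
  Term 2 contributes -5 + 2 · 6 = 7
  Term 3 contributes -5 + 3 · 6 = 13
p(6) = ⊕ of these = min[1, 3, 7, 13] = 1.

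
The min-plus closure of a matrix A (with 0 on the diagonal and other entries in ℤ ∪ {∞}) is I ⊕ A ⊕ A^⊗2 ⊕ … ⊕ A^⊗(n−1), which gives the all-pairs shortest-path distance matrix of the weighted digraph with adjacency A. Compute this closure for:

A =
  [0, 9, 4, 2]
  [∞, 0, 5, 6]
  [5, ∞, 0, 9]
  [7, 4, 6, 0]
Closure =
  [0, 6, 4, 2]
  [10, 0, 5, 6]
  [5, 11, 0, 7]
  [7, 4, 6, 0]

This is the Floyd-Warshall all-pairs shortest-path computation. For each intermediate vertex k = 0, 1, …, 3, update dist[i][j] ← min(dist[i][j], dist[i][k] + dist[k][j]). The final matrix gives, for each (i, j), the minimum total weight of any directed path from i to j (possibly empty when i = j).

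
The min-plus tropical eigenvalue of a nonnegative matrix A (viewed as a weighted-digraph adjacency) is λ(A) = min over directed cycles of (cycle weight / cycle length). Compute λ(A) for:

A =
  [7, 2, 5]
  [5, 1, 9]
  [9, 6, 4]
λ(A) = 1

Enumerate directed cycles and compute their means (weight / length). Sample:
  cycle 0 → 0: weight = 7, length = 1, mean = 7/1 ≈ 7.000
  cycle 1 → 1: weight = 1, length = 1, mean = 1/1 ≈ 1.000
  cycle 2 → 2: weight = 4, length = 1, mean = 4/1 ≈ 4.000
  cycle 0 → 1 → 0: weight = 7, length = 2, mean = 7/2 ≈ 3.500
  cycle 0 → 2 → 0: weight = 14, length = 2, mean = 14/2 ≈ 7.000
  cycle 1 → 0 → 1: weight = 7, length = 2, mean = 7/2 ≈ 3.500
Minimum mean = 1.000, attained e.g. along the cycle 1 → 1 with weight 1 and length 1. So λ(A) = 1/1 = 1.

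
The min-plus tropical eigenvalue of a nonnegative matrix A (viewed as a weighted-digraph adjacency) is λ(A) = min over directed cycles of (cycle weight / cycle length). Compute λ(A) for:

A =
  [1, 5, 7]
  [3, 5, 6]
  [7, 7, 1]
λ(A) = 1

Enumerate directed cycles and compute their means (weight / length). Sample:
  cycle 0 → 0: weight = 1, length = 1, mean = 1/1 ≈ 1.000
  cycle 1 → 1: weight = 5, length = 1, mean = 5/1 ≈ 5.000
  cycle 2 → 2: weight = 1, length = 1, mean = 1/1 ≈ 1.000
  cycle 0 → 1 → 0: weight = 8, length = 2, mean = 8/2 ≈ 4.000
  cycle 0 → 2 → 0: weight = 14, length = 2, mean = 14/2 ≈ 7.000
  cycle 1 → 0 → 1: weight = 8, length = 2, mean = 8/2 ≈ 4.000
Minimum mean = 1.000, attained e.g. along the cycle 0 → 0 with weight 1 and length 1. So λ(A) = 1/1 = 1.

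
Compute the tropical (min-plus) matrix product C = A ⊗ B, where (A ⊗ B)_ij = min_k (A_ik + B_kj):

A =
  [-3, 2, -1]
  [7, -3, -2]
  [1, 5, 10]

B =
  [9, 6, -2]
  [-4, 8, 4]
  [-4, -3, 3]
A ⊗ B =
  [-5, -4, -5]
  [-7, -5, 1]
  [1, 7, -1]

Apply the min-plus product entry-by-entry:
  C[0][0] = min over k of (A[0][0] + B[0][0] = -3 + 9 = 6, A[0][1] + B[1][0] = 2 + -4 = -2, A[0][2] + B[2][0] = -1 + -4 = -5) = -5 (attained at k = 2)
  C[0][1] = min over k of (A[0][0] + B[0][1] = -3 + 6 = 3, A[0][1] + B[1][1] = 2 + 8 = 10, A[0][2] + B[2][1] = -1 + -3 = -4) = -4 (attained at k = 2)
  C[0][2] = min over k of (A[0][0] + B[0][2] = -3 + -2 = -5, A[0][1] + B[1][2] = 2 + 4 = 6, A[0][2] + B[2][2] = -1 + 3 = 2) = -5 (attained at k = 0)
  C[1][0] = min over k of (A[1][0] + B[0][0] = 7 + 9 = 16, A[1][1] + B[1][0] = -3 + -4 = -7, A[1][2] + B[2][0] = -2 + -4 = -6) = -7 (attained at k = 1)
  C[1][1] = min over k of (A[1][0] + B[0][1] = 7 + 6 = 13, A[1][1] + B[1][1] = -3 + 8 = 5, A[1][2] + B[2][1] = -2 + -3 = -5) = -5 (attained at k = 2)
  C[1][2] = min over k of (A[1][0] + B[0][2] = 7 + -2 = 5, A[1][1] + B[1][2] = -3 + 4 = 1, A[1][2] + B[2][2] = -2 + 3 = 1) = 1 (attained at k = 1)
  C[2][0] = min over k of (A[2][0] + B[0][0] = 1 + 9 = 10, A[2][1] + B[1][0] = 5 + -4 = 1, A[2][2] + B[2][0] = 10 + -4 = 6) = 1 (attained at k = 1)
  C[2][1] = min over k of (A[2][0] + B[0][1] = 1 + 6 = 7, A[2][1] + B[1][1] = 5 + 8 = 13, A[2][2] + B[2][1] = 10 + -3 = 7) = 7 (attained at k = 0)
  C[2][2] = min over k of (A[2][0] + B[0][2] = 1 + -2 = -1, A[2][1] + B[1][2] = 5 + 4 = 9, A[2][2] + B[2][2] = 10 + 3 = 13) = -1 (attained at k = 0)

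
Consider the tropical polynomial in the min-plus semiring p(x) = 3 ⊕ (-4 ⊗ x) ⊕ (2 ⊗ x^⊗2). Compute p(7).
p(7) = 3

A tropical monomial a ⊗ x^⊗i evaluates to a + i · x. Evaluating each term at x = 7:
  Term 0 contributes 3 + 0 · 7 = 3
  Term 1 contributes -4 + 1 · 7 = 3
  Term 2 contributes 2 + 2 · 7 = 16
p(7) = ⊕ of these = min[3, 3, 16] = 3.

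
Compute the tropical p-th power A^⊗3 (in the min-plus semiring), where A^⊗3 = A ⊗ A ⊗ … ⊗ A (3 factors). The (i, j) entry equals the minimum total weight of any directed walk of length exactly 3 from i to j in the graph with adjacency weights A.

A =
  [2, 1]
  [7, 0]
A^⊗3 =
  [6, 1]
  [7, 0]

Each entry (A^⊗3)_ij equals the minimum over all length-3 walks i = v_0 → v_1 → … → v_3 = j of Σ_t A[v_t][v_{t+1}]. For example, for (i, j) = (0, 1) we minimise over 4 possible intermediate vertex sequences; the minimum is 1, attained along the walk 0 → 1 → 1 → 1.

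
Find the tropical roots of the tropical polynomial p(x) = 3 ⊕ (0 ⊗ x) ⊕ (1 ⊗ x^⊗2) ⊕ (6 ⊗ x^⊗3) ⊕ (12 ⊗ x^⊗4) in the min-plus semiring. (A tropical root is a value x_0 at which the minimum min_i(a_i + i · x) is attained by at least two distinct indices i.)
Roots: {-6, -5, -1, 3}

Each tropical root is a break point of the lower envelope of the lines y = a_i + i · x (there are 5 lines, with slopes 0, 1, ..., 4). Only the lines that attain the minimum somewhere contribute to roots; other lines are dominated. Here the surviving (envelope) indices are i = 4, i = 3, i = 2, i = 1, i = 0.
Intersections between consecutive envelope lines give the roots: for adjacent envelope indices i < j the intersection is x = (a_i − a_j) / (j − i). Reading off the sorted break points: {-6, -5, -1, 3}.
Verification: at each break x_0, at least two indices attain the minimum of min_i(a_i + i · x_0).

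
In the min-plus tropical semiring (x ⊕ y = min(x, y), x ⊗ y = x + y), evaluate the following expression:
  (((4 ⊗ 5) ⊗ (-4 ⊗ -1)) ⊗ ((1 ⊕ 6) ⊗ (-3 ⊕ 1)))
(((4 ⊗ 5) ⊗ (-4 ⊗ -1)) ⊗ ((1 ⊕ 6) ⊗ (-3 ⊕ 1))) = 2

Expand innermost to outermost. Recall ⊕ takes the minimum of its arguments and ⊗ takes their sum. Working out the expression (((4 ⊗ 5) ⊗ (-4 ⊗ -1)) ⊗ ((1 ⊕ 6) ⊗ (-3 ⊕ 1))) gives 2.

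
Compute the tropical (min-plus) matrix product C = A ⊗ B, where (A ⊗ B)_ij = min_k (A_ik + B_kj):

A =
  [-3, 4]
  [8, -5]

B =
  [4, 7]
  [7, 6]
A ⊗ B =
  [1, 4]
  [2, 1]

Apply the min-plus product entry-by-entry:
  C[0][0] = min over k of (A[0][0] + B[0][0] = -3 + 4 = 1, A[0][1] + B[1][0] = 4 + 7 = 11) = 1 (attained at k = 0)
  C[0][1] = min over k of (A[0][0] + B[0][1] = -3 + 7 = 4, A[0][1] + B[1][1] = 4 + 6 = 10) = 4 (attained at k = 0)
  C[1][0] = min over k of (A[1][0] + B[0][0] = 8 + 4 = 12, A[1][1] + B[1][0] = -5 + 7 = 2) = 2 (attained at k = 1)
  C[1][1] = min over k of (A[1][0] + B[0][1] = 8 + 7 = 15, A[1][1] + B[1][1] = -5 + 6 = 1) = 1 (attained at k = 1)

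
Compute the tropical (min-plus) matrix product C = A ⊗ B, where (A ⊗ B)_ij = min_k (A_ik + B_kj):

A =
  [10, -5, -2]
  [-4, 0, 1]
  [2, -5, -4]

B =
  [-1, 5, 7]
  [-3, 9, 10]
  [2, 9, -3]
A ⊗ B =
  [-8, 4, -5]
  [-5, 1, -2]
  [-8, 4, -7]

Apply the min-plus product entry-by-entry:
  C[0][0] = min over k of (A[0][0] + B[0][0] = 10 + -1 = 9, A[0][1] + B[1][0] = -5 + -3 = -8, A[0][2] + B[2][0] = -2 + 2 = 0) = -8 (attained at k = 1)
  C[0][1] = min over k of (A[0][0] + B[0][1] = 10 + 5 = 15, A[0][1] + B[1][1] = -5 + 9 = 4, A[0][2] + B[2][1] = -2 + 9 = 7) = 4 (attained at k = 1)
  C[0][2] = min over k of (A[0][0] + B[0][2] = 10 + 7 = 17, A[0][1] + B[1][2] = -5 + 10 = 5, A[0][2] + B[2][2] = -2 + -3 = -5) = -5 (attained at k = 2)
  C[1][0] = min over k of (A[1][0] + B[0][0] = -4 + -1 = -5, A[1][1] + B[1][0] = 0 + -3 = -3, A[1][2] + B[2][0] = 1 + 2 = 3) = -5 (attained at k = 0)
  C[1][1] = min over k of (A[1][0] + B[0][1] = -4 + 5 = 1, A[1][1] + B[1][1] = 0 + 9 = 9, A[1][2] + B[2][1] = 1 + 9 = 10) = 1 (attained at k = 0)
  C[1][2] = min over k of (A[1][0] + B[0][2] = -4 + 7 = 3, A[1][1] + B[1][2] = 0 + 10 = 10, A[1][2] + B[2][2] = 1 + -3 = -2) = -2 (attained at k = 2)
  C[2][0] = min over k of (A[2][0] + B[0][0] = 2 + -1 = 1, A[2][1] + B[1][0] = -5 + -3 = -8, A[2][2] + B[2][0] = -4 + 2 = -2) = -8 (attained at k = 1)
  C[2][1] = min over k of (A[2][0] + B[0][1] = 2 + 5 = 7, A[2][1] + B[1][1] = -5 + 9 = 4, A[2][2] + B[2][1] = -4 + 9 = 5) = 4 (attained at k = 1)
  C[2][2] = min over k of (A[2][0] + B[0][2] = 2 + 7 = 9, A[2][1] + B[1][2] = -5 + 10 = 5, A[2][2] + B[2][2] = -4 + -3 = -7) = -7 (attained at k = 2)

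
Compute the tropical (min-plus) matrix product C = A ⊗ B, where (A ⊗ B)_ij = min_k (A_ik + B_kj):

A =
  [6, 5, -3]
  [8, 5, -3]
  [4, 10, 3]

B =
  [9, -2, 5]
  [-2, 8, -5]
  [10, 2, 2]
A ⊗ B =
  [3, -1, -1]
  [3, -1, -1]
  [8, 2, 5]

Apply the min-plus product entry-by-entry:
  C[0][0] = min over k of (A[0][0] + B[0][0] = 6 + 9 = 15, A[0][1] + B[1][0] = 5 + -2 = 3, A[0][2] + B[2][0] = -3 + 10 = 7) = 3 (attained at k = 1)
  C[0][1] = min over k of (A[0][0] + B[0][1] = 6 + -2 = 4, A[0][1] + B[1][1] = 5 + 8 = 13, A[0][2] + B[2][1] = -3 + 2 = -1) = -1 (attained at k = 2)
  C[0][2] = min over k of (A[0][0] + B[0][2] = 6 + 5 = 11, A[0][1] + B[1][2] = 5 + -5 = 0, A[0][2] + B[2][2] = -3 + 2 = -1) = -1 (attained at k = 2)
  C[1][0] = min over k of (A[1][0] + B[0][0] = 8 + 9 = 17, A[1][1] + B[1][0] = 5 + -2 = 3, A[1][2] + B[2][0] = -3 + 10 = 7) = 3 (attained at k = 1)
  C[1][1] = min over k of (A[1][0] + B[0][1] = 8 + -2 = 6, A[1][1] + B[1][1] = 5 + 8 = 13, A[1][2] + B[2][1] = -3 + 2 = -1) = -1 (attained at k = 2)
  C[1][2] = min over k of (A[1][0] + B[0][2] = 8 + 5 = 13, A[1][1] + B[1][2] = 5 + -5 = 0, A[1][2] + B[2][2] = -3 + 2 = -1) = -1 (attained at k = 2)
  C[2][0] = min over k of (A[2][0] + B[0][0] = 4 + 9 = 13, A[2][1] + B[1][0] = 10 + -2 = 8, A[2][2] + B[2][0] = 3 + 10 = 13) = 8 (attained at k = 1)
  C[2][1] = min over k of (A[2][0] + B[0][1] = 4 + -2 = 2, A[2][1] + B[1][1] = 10 + 8 = 18, A[2][2] + B[2][1] = 3 + 2 = 5) = 2 (attained at k = 0)
  C[2][2] = min over k of (A[2][0] + B[0][2] = 4 + 5 = 9, A[2][1] + B[1][2] = 10 + -5 = 5, A[2][2] + B[2][2] = 3 + 2 = 5) = 5 (attained at k = 1)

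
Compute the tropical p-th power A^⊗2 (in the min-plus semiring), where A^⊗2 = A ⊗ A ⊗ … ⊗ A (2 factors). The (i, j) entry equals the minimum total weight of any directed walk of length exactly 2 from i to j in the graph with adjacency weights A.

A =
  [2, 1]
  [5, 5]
A^⊗2 =
  [4, 3]
  [7, 6]

Each entry (A^⊗2)_ij equals the minimum over all length-2 walks i = v_0 → v_1 → … → v_2 = j of Σ_t A[v_t][v_{t+1}]. For example, for (i, j) = (0, 1) we minimise over 2 possible intermediate vertex sequences; the minimum is 3, attained along the walk 0 → 0 → 1.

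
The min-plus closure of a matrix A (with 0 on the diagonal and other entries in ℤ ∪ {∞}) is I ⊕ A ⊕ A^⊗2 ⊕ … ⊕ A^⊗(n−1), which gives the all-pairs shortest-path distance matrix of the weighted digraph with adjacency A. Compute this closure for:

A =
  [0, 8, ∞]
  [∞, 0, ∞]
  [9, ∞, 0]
Closure =
  [0, 8, ∞]
  [∞, 0, ∞]
  [9, 17, 0]

This is the Floyd-Warshall all-pairs shortest-path computation. For each intermediate vertex k = 0, 1, …, 2, update dist[i][j] ← min(dist[i][j], dist[i][k] + dist[k][j]). The final matrix gives, for each (i, j), the minimum total weight of any directed path from i to j (possibly empty when i = j).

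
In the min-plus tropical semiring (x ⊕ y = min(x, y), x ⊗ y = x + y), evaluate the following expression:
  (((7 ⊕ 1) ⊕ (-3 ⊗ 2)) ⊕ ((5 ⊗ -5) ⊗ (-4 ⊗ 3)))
(((7 ⊕ 1) ⊕ (-3 ⊗ 2)) ⊕ ((5 ⊗ -5) ⊗ (-4 ⊗ 3))) = -1

Expand innermost to outermost. Recall ⊕ takes the minimum of its arguments and ⊗ takes their sum. Working out the expression (((7 ⊕ 1) ⊕ (-3 ⊗ 2)) ⊕ ((5 ⊗ -5) ⊗ (-4 ⊗ 3))) gives -1.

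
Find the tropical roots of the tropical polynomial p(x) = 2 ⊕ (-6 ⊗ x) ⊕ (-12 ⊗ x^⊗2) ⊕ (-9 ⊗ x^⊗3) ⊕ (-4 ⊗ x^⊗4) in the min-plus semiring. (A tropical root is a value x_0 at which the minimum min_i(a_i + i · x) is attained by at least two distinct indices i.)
Roots: {-5, -3, 6, 8}

Each tropical root is a break point of the lower envelope of the lines y = a_i + i · x (there are 5 lines, with slopes 0, 1, ..., 4). Only the lines that attain the minimum somewhere contribute to roots; other lines are dominated. Here the surviving (envelope) indices are i = 4, i = 3, i = 2, i = 1, i = 0.
Intersections between consecutive envelope lines give the roots: for adjacent envelope indices i < j the intersection is x = (a_i − a_j) / (j − i). Reading off the sorted break points: {-5, -3, 6, 8}.
Verification: at each break x_0, at least two indices attain the minimum of min_i(a_i + i · x_0).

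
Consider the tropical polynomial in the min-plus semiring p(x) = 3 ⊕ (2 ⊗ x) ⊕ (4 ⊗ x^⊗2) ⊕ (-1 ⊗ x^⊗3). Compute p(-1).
p(-1) = -4

A tropical monomial a ⊗ x^⊗i evaluates to a + i · x. Evaluating each term at x = -1:
  Term 0 contributes 3 + 0 · -1 = 3
  Term 1 contributes 2 + 1 · -1 = 1
  Term 2 contributes 4 + 2 · -1 = 2
  Term 3 contributes -1 + 3 · -1 = -4
p(-1) = ⊕ of these = min[3, 1, 2, -4] = -4.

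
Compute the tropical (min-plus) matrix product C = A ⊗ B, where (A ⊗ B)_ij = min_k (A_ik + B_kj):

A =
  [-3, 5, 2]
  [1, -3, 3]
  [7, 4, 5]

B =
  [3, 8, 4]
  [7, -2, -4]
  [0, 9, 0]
A ⊗ B =
  [0, 3, 1]
  [3, -5, -7]
  [5, 2, 0]

Apply the min-plus product entry-by-entry:
  C[0][0] = min over k of (A[0][0] + B[0][0] = -3 + 3 = 0, A[0][1] + B[1][0] = 5 + 7 = 12, A[0][2] + B[2][0] = 2 + 0 = 2) = 0 (attained at k = 0)
  C[0][1] = min over k of (A[0][0] + B[0][1] = -3 + 8 = 5, A[0][1] + B[1][1] = 5 + -2 = 3, A[0][2] + B[2][1] = 2 + 9 = 11) = 3 (attained at k = 1)
  C[0][2] = min over k of (A[0][0] + B[0][2] = -3 + 4 = 1, A[0][1] + B[1][2] = 5 + -4 = 1, A[0][2] + B[2][2] = 2 + 0 = 2) = 1 (attained at k = 0)
  C[1][0] = min over k of (A[1][0] + B[0][0] = 1 + 3 = 4, A[1][1] + B[1][0] = -3 + 7 = 4, A[1][2] + B[2][0] = 3 + 0 = 3) = 3 (attained at k = 2)
  C[1][1] = min over k of (A[1][0] + B[0][1] = 1 + 8 = 9, A[1][1] + B[1][1] = -3 + -2 = -5, A[1][2] + B[2][1] = 3 + 9 = 12) = -5 (attained at k = 1)
  C[1][2] = min over k of (A[1][0] + B[0][2] = 1 + 4 = 5, A[1][1] + B[1][2] = -3 + -4 = -7, A[1][2] + B[2][2] = 3 + 0 = 3) = -7 (attained at k = 1)
  C[2][0] = min over k of (A[2][0] + B[0][0] = 7 + 3 = 10, A[2][1] + B[1][0] = 4 + 7 = 11, A[2][2] + B[2][0] = 5 + 0 = 5) = 5 (attained at k = 2)
  C[2][1] = min over k of (A[2][0] + B[0][1] = 7 + 8 = 15, A[2][1] + B[1][1] = 4 + -2 = 2, A[2][2] + B[2][1] = 5 + 9 = 14) = 2 (attained at k = 1)
  C[2][2] = min over k of (A[2][0] + B[0][2] = 7 + 4 = 11, A[2][1] + B[1][2] = 4 + -4 = 0, A[2][2] + B[2][2] = 5 + 0 = 5) = 0 (attained at k = 1)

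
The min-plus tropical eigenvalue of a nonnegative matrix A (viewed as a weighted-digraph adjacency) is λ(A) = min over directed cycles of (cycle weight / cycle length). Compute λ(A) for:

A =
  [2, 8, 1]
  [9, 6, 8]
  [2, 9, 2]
λ(A) = 3/2

Enumerate directed cycles and compute their means (weight / length). Sample:
  cycle 0 → 0: weight = 2, length = 1, mean = 2/1 ≈ 2.000
  cycle 1 → 1: weight = 6, length = 1, mean = 6/1 ≈ 6.000
  cycle 2 → 2: weight = 2, length = 1, mean = 2/1 ≈ 2.000
  cycle 0 → 1 → 0: weight = 17, length = 2, mean = 17/2 ≈ 8.500
  cycle 0 → 2 → 0: weight = 3, length = 2, mean = 3/2 ≈ 1.500
  cycle 1 → 0 → 1: weight = 17, length = 2, mean = 17/2 ≈ 8.500
Minimum mean = 1.500, attained e.g. along the cycle 0 → 2 → 0 with weight 3 and length 2. So λ(A) = 3/2 = 3/2.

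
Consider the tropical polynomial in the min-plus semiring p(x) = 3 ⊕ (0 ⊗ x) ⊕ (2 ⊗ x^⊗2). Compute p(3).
p(3) = 3

A tropical monomial a ⊗ x^⊗i evaluates to a + i · x. Evaluating each term at x = 3:
  Term 0 contributes 3 + 0 · 3 = 3
  Term 1 contributes 0 + 1 · 3 = 3
  Term 2 contributes 2 + 2 · 3 = 8
p(3) = ⊕ of these = min[3, 3, 8] = 3.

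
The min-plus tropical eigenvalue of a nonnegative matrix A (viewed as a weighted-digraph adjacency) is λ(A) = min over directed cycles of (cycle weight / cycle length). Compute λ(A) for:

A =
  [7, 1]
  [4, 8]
λ(A) = 5/2

Enumerate directed cycles and compute their means (weight / length). Sample:
  cycle 0 → 0: weight = 7, length = 1, mean = 7/1 ≈ 7.000
  cycle 1 → 1: weight = 8, length = 1, mean = 8/1 ≈ 8.000
  cycle 0 → 1 → 0: weight = 5, length = 2, mean = 5/2 ≈ 2.500
  cycle 1 → 0 → 1: weight = 5, length = 2, mean = 5/2 ≈ 2.500
Minimum mean = 2.500, attained e.g. along the cycle 0 → 1 → 0 with weight 5 and length 2. So λ(A) = 5/2 = 5/2.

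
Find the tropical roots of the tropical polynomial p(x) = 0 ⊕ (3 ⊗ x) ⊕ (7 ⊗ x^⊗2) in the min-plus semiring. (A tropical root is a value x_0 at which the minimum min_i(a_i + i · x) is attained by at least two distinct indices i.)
Roots: {-4, -3}

Each tropical root is a break point of the lower envelope of the lines y = a_i + i · x (there are 3 lines, with slopes 0, 1, ..., 2). Only the lines that attain the minimum somewhere contribute to roots; other lines are dominated. Here the surviving (envelope) indices are i = 2, i = 1, i = 0.
Intersections between consecutive envelope lines give the roots: for adjacent envelope indices i < j the intersection is x = (a_i − a_j) / (j − i). Reading off the sorted break points: {-4, -3}.
Verification: at each break x_0, at least two indices attain the minimum of min_i(a_i + i · x_0).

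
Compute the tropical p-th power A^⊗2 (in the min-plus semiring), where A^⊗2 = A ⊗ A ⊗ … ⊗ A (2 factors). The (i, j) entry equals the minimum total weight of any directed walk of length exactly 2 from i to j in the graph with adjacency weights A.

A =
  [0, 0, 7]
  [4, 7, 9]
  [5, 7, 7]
A^⊗2 =
  [0, 0, 7]
  [4, 4, 11]
  [5, 5, 12]

Each entry (A^⊗2)_ij equals the minimum over all length-2 walks i = v_0 → v_1 → … → v_2 = j of Σ_t A[v_t][v_{t+1}]. For example, for (i, j) = (0, 2) we minimise over 3 possible intermediate vertex sequences; the minimum is 7, attained along the walk 0 → 0 → 2.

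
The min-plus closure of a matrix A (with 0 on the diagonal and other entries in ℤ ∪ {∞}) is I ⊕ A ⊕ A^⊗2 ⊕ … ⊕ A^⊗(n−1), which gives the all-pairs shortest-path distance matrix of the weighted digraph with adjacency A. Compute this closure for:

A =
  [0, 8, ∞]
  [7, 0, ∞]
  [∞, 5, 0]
Closure =
  [0, 8, ∞]
  [7, 0, ∞]
  [12, 5, 0]

This is the Floyd-Warshall all-pairs shortest-path computation. For each intermediate vertex k = 0, 1, …, 2, update dist[i][j] ← min(dist[i][j], dist[i][k] + dist[k][j]). The final matrix gives, for each (i, j), the minimum total weight of any directed path from i to j (possibly empty when i = j).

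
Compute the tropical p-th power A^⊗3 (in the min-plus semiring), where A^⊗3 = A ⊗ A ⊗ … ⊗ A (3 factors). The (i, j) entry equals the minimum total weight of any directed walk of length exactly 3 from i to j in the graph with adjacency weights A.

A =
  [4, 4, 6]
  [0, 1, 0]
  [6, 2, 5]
A^⊗3 =
  [5, 6, 5]
  [2, 3, 2]
  [3, 4, 3]

Each entry (A^⊗3)_ij equals the minimum over all length-3 walks i = v_0 → v_1 → … → v_3 = j of Σ_t A[v_t][v_{t+1}]. For example, for (i, j) = (0, 2) we minimise over 9 possible intermediate vertex sequences; the minimum is 5, attained along the walk 0 → 1 → 1 → 2.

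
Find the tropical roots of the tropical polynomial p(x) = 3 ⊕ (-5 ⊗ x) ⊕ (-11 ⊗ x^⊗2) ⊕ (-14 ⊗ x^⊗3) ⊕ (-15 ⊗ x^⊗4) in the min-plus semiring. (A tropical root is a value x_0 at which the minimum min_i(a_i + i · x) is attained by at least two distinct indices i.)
Roots: {1, 3, 6, 8}

Each tropical root is a break point of the lower envelope of the lines y = a_i + i · x (there are 5 lines, with slopes 0, 1, ..., 4). Only the lines that attain the minimum somewhere contribute to roots; other lines are dominated. Here the surviving (envelope) indices are i = 4, i = 3, i = 2, i = 1, i = 0.
Intersections between consecutive envelope lines give the roots: for adjacent envelope indices i < j the intersection is x = (a_i − a_j) / (j − i). Reading off the sorted break points: {1, 3, 6, 8}.
Verification: at each break x_0, at least two indices attain the minimum of min_i(a_i + i · x_0).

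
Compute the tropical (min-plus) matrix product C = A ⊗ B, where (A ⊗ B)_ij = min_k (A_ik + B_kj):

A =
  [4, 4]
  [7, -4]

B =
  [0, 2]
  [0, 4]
A ⊗ B =
  [4, 6]
  [-4, 0]

Apply the min-plus product entry-by-entry:
  C[0][0] = min over k of (A[0][0] + B[0][0] = 4 + 0 = 4, A[0][1] + B[1][0] = 4 + 0 = 4) = 4 (attained at k = 0)
  C[0][1] = min over k of (A[0][0] + B[0][1] = 4 + 2 = 6, A[0][1] + B[1][1] = 4 + 4 = 8) = 6 (attained at k = 0)
  C[1][0] = min over k of (A[1][0] + B[0][0] = 7 + 0 = 7, A[1][1] + B[1][0] = -4 + 0 = -4) = -4 (attained at k = 1)
  C[1][1] = min over k of (A[1][0] + B[0][1] = 7 + 2 = 9, A[1][1] + B[1][1] = -4 + 4 = 0) = 0 (attained at k = 1)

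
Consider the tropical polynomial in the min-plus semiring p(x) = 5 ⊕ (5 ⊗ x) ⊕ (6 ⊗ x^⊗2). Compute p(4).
p(4) = 5

A tropical monomial a ⊗ x^⊗i evaluates to a + i · x. Evaluating each term at x = 4:
  Term 0 contributes 5 + 0 · 4 = 5
  Term 1 contributes 5 + 1 · 4 = 9
  Term 2 contributes 6 + 2 · 4 = 14
p(4) = ⊕ of these = min[5, 9, 14] = 5.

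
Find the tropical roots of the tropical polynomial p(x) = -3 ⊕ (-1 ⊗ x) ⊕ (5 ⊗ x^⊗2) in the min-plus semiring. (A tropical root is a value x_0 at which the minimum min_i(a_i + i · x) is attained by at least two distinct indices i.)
Roots: {-6, -2}

Each tropical root is a break point of the lower envelope of the lines y = a_i + i · x (there are 3 lines, with slopes 0, 1, ..., 2). Only the lines that attain the minimum somewhere contribute to roots; other lines are dominated. Here the surviving (envelope) indices are i = 2, i = 1, i = 0.
Intersections between consecutive envelope lines give the roots: for adjacent envelope indices i < j the intersection is x = (a_i − a_j) / (j − i). Reading off the sorted break points: {-6, -2}.
Verification: at each break x_0, at least two indices attain the minimum of min_i(a_i + i · x_0).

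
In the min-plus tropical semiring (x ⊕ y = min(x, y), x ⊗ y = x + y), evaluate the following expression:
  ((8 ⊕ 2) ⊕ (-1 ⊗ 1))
((8 ⊕ 2) ⊕ (-1 ⊗ 1)) = 0

Expand innermost to outermost. Recall ⊕ takes the minimum of its arguments and ⊗ takes their sum. Working out the expression ((8 ⊕ 2) ⊕ (-1 ⊗ 1)) gives 0.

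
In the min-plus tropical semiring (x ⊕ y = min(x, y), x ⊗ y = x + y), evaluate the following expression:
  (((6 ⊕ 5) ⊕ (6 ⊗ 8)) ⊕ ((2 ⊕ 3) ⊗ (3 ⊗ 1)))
(((6 ⊕ 5) ⊕ (6 ⊗ 8)) ⊕ ((2 ⊕ 3) ⊗ (3 ⊗ 1))) = 5

Expand innermost to outermost. Recall ⊕ takes the minimum of its arguments and ⊗ takes their sum. Working out the expression (((6 ⊕ 5) ⊕ (6 ⊗ 8)) ⊕ ((2 ⊕ 3) ⊗ (3 ⊗ 1))) gives 5.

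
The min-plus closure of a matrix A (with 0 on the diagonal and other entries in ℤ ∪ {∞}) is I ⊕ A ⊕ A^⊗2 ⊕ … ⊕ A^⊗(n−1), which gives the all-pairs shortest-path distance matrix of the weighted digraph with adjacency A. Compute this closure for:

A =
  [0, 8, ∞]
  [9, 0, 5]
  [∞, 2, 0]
Closure =
  [0, 8, 13]
  [9, 0, 5]
  [11, 2, 0]

This is the Floyd-Warshall all-pairs shortest-path computation. For each intermediate vertex k = 0, 1, …, 2, update dist[i][j] ← min(dist[i][j], dist[i][k] + dist[k][j]). The final matrix gives, for each (i, j), the minimum total weight of any directed path from i to j (possibly empty when i = j).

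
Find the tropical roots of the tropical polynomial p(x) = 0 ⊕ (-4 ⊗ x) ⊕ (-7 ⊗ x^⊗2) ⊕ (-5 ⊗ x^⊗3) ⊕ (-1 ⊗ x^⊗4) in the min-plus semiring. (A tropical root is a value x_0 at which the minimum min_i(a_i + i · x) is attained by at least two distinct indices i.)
Roots: {-4, -2, 3, 4}

Each tropical root is a break point of the lower envelope of the lines y = a_i + i · x (there are 5 lines, with slopes 0, 1, ..., 4). Only the lines that attain the minimum somewhere contribute to roots; other lines are dominated. Here the surviving (envelope) indices are i = 4, i = 3, i = 2, i = 1, i = 0.
Intersections between consecutive envelope lines give the roots: for adjacent envelope indices i < j the intersection is x = (a_i − a_j) / (j − i). Reading off the sorted break points: {-4, -2, 3, 4}.
Verification: at each break x_0, at least two indices attain the minimum of min_i(a_i + i · x_0).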